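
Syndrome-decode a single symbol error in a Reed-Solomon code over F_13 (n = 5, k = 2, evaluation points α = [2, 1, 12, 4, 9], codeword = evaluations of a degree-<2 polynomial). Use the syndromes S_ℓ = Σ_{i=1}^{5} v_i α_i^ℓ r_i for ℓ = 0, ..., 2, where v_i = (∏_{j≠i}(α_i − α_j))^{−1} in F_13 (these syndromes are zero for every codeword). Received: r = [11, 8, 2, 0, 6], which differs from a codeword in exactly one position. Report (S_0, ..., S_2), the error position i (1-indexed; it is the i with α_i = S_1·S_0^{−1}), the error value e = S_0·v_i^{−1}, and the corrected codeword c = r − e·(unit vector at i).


S = (8, 6, 11), error at position 4, error magnitude e = 9, c = [11, 8, 2, 4, 6].

Step 1: column multipliers v_i = (∏_{j≠i}(α_i − α_j))^{−1} mod 13.
  i = 1 (α = 2): (2−1)(2−12)(2−4)(2−9) = 1·(−10)·(−2)·(−7) = −140 ≡ 3, so v_1 = 3^{−1} = 9 (mod 13).
  i = 2 (α = 1): (1−2)(1−12)(1−4)(1−9) = (−1)·(−11)·(−3)·(−8) = 264 ≡ 4, so v_2 = 4^{−1} = 10 (mod 13).
  i = 3 (α = 12): (12−2)(12−1)(12−4)(12−9) = 10·11·8·3 = 2640 ≡ 1, so v_3 = 1^{−1} = 1 (mod 13).
  i = 4 (α = 4): (4−2)(4−1)(4−12)(4−9) = 2·3·(−8)·(−5) = 240 ≡ 6, so v_4 = 6^{−1} = 11 (mod 13).
  i = 5 (α = 9): (9−2)(9−1)(9−12)(9−4) = 7·8·(−3)·5 = −840 ≡ 5, so v_5 = 5^{−1} = 8 (mod 13).
  v = [9, 10, 1, 11, 8].
Step 2: syndromes of r = [11, 8, 2, 0, 6] (all sums mod 13).
  S_0 = Σ v_i r_i = 9·11 + 10·8 + 1·2 + 11·0 + 8·6 = 229 ≡ 8.
  S_1 = Σ v_i α_i r_i = 9·2·11 + 10·1·8 + 1·12·2 + 11·4·0 + 8·9·6 = 734 ≡ 6.
  α_i^2 mod 13 = [4, 1, 1, 3, 3].
  S_2 = Σ v_i α_i^2 r_i = 9·4·11 + 10·1·8 + 1·1·2 + 11·3·0 + 8·3·6 = 622 ≡ 11.
  S = (8, 6, 11) ≠ 0, so r is not a codeword (an error is present).
Step 3: locate the error. For a single error e at position i, S_ℓ = v_i·e·α_i^ℓ, so α_err = S_1/S_0.
  S_0^{−1} = 8^{−1} = 5 (mod 13), so α_err = 6·5 = 30 ≡ 4 = α_4. Error position i = 4.
  Consistency check: S_2/S_1 = 11·11 = 121 ≡ 4 = α_err ✓ (single-error assumption holds).
Step 4: error magnitude e = S_0/v_4 = S_0·∏_{j≠4}(α_4 − α_j) = 8·6 = 48 ≡ 9 (mod 13).
Step 5: correct position 4: c_4 = r_4 − e = 0 − 9 ≡ 4 (mod 13). Hence c = [11, 8, 2, 4, 6].
  Check: interpolating c through the α_i gives m(x) = 5 + 3·x (degree < 2) with m(α_i) = c_i for every i, so c is indeed a codeword.


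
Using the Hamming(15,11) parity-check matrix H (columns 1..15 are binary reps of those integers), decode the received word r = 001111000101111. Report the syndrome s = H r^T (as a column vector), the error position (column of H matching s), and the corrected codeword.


s = (1, 1, 1, 0)^T, error position = 14, corrected codeword c = 001111000101101

Compute s = H r^T mod 2 one row at a time:
  s_1 = 0 + 0 + 1 + 0 + 1 + 1 + 1 + 1 = 5 ≡ 1 (mod 2).
  s_2 = 1 + 1 + 1 + 0 + 1 + 1 + 1 + 1 = 7 ≡ 1 (mod 2).
  s_3 = 0 + 1 + 1 + 0 + 1 + 0 + 1 + 1 = 5 ≡ 1 (mod 2).
  s_4 = 0 + 1 + 1 + 0 + 0 + 0 + 1 + 1 = 4 ≡ 0 (mod 2).
s = (1, 1, 1, 0)^T — this equals column 14 of H (binary 1110), so error is at position 14.
Correct: flip bit 14 of r = 001111000101111 to get c = 001111000101101.


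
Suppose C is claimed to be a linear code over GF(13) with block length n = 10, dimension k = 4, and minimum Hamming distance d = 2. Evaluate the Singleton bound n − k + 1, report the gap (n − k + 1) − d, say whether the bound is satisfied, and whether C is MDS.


Singleton RHS = n − k + 1 = 7, slack = 5, bound satisfied, not MDS.

Singleton bound: d ≤ n − k + 1.
Here n = 10, k = 4, so n − k + 1 = 7.
Given d = 2, check d ≤ 7: YES.
Slack = (n − k + 1) − d = 5.
The code is NOT MDS (slack = 5 > 0).
Description: the claimed parameters are [10, 4, 2]_13; such a code would be non-MDS.


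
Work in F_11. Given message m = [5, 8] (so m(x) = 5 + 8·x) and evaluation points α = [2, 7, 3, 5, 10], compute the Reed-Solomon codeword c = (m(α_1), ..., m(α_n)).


c = [10, 6, 7, 1, 8]

Message polynomial: m(x) = 5 + 8·x (mod 11).
For each evaluation point α_i, compute m(α_i) mod 11:
  α_1 = 2: Horner steps 8 → 10, so m(2) = 10.
  α_2 = 7: Horner steps 8 → 6, so m(7) = 6.
  α_3 = 3: Horner steps 8 → 7, so m(3) = 7.
  α_4 = 5: Horner steps 8 → 1, so m(5) = 1.
  α_5 = 10: Horner steps 8 → 8, so m(10) = 8.
Codeword c = [10, 6, 7, 1, 8] ∈ F_11^5.


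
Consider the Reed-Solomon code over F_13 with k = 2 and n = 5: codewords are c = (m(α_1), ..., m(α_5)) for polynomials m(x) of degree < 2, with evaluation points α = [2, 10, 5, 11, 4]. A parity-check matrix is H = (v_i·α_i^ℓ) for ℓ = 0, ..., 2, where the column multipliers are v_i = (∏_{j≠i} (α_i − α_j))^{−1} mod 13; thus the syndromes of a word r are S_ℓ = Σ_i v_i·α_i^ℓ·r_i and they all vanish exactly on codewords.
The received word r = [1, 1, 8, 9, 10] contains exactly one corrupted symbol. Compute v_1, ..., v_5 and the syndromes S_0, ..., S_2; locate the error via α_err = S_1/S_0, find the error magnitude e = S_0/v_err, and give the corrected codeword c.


S = (6, 8, 2), error at position 2, error magnitude e = 3, c = [1, 11, 8, 9, 10].

Step 1: column multipliers v_i = (∏_{j≠i}(α_i − α_j))^{−1} mod 13.
  i = 1 (α = 2): (2−10)(2−5)(2−11)(2−4) = (−8)·(−3)·(−9)·(−2) = 432 ≡ 3, so v_1 = 3^{−1} = 9 (mod 13).
  i = 2 (α = 10): (10−2)(10−5)(10−11)(10−4) = 8·5·(−1)·6 = −240 ≡ 7, so v_2 = 7^{−1} = 2 (mod 13).
  i = 3 (α = 5): (5−2)(5−10)(5−11)(5−4) = 3·(−5)·(−6)·1 = 90 ≡ 12, so v_3 = 12^{−1} = 12 (mod 13).
  i = 4 (α = 11): (11−2)(11−10)(11−5)(11−4) = 9·1·6·7 = 378 ≡ 1, so v_4 = 1^{−1} = 1 (mod 13).
  i = 5 (α = 4): (4−2)(4−10)(4−5)(4−11) = 2·(−6)·(−1)·(−7) = −84 ≡ 7, so v_5 = 7^{−1} = 2 (mod 13).
  v = [9, 2, 12, 1, 2].
Step 2: syndromes of r = [1, 1, 8, 9, 10] (all sums mod 13).
  S_0 = Σ v_i r_i = 9·1 + 2·1 + 12·8 + 1·9 + 2·10 = 136 ≡ 6.
  S_1 = Σ v_i α_i r_i = 9·2·1 + 2·10·1 + 12·5·8 + 1·11·9 + 2·4·10 = 697 ≡ 8.
  α_i^2 mod 13 = [4, 9, 12, 4, 3].
  S_2 = Σ v_i α_i^2 r_i = 9·4·1 + 2·9·1 + 12·12·8 + 1·4·9 + 2·3·10 = 1302 ≡ 2.
  S = (6, 8, 2) ≠ 0, so r is not a codeword (an error is present).
Step 3: locate the error. For a single error e at position i, S_ℓ = v_i·e·α_i^ℓ, so α_err = S_1/S_0.
  S_0^{−1} = 6^{−1} = 11 (mod 13), so α_err = 8·11 = 88 ≡ 10 = α_2. Error position i = 2.
  Consistency check: S_2/S_1 = 2·5 = 10 ≡ 10 = α_err ✓ (single-error assumption holds).
Step 4: error magnitude e = S_0/v_2 = S_0·∏_{j≠2}(α_2 − α_j) = 6·7 = 42 ≡ 3 (mod 13).
Step 5: correct position 2: c_2 = r_2 − e = 1 − 3 ≡ 11 (mod 13). Hence c = [1, 11, 8, 9, 10].
  Check: interpolating c through the α_i gives m(x) = 5 + 11·x (degree < 2) with m(α_i) = c_i for every i, so c is indeed a codeword.


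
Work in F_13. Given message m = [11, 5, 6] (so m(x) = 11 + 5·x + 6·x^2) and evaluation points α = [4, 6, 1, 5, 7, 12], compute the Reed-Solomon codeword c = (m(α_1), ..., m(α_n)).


c = [10, 10, 9, 4, 2, 12]

Message polynomial: m(x) = 11 + 5·x + 6·x^2 (mod 13).
For each evaluation point α_i, compute m(α_i) mod 13:
  α_1 = 4: Horner steps 6 → 3 → 10, so m(4) = 10.
  α_2 = 6: Horner steps 6 → 2 → 10, so m(6) = 10.
  α_3 = 1: Horner steps 6 → 11 → 9, so m(1) = 9.
  α_4 = 5: Horner steps 6 → 9 → 4, so m(5) = 4.
  α_5 = 7: Horner steps 6 → 8 → 2, so m(7) = 2.
  α_6 = 12: Horner steps 6 → 12 → 12, so m(12) = 12.
Codeword c = [10, 10, 9, 4, 2, 12] ∈ F_13^6.


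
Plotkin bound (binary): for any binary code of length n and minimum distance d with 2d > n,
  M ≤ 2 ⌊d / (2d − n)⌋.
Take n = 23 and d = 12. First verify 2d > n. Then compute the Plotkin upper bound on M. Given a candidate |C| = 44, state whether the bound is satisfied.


Plotkin bound M ≤ 24; given |C| = 44 > bound (violated).

Check applicability: 2d = 24, n = 23.
2d − n = 1 > 0, so Plotkin applies.
Compute d/(2d−n) = 12/1 ≈ 12.0000.
⌊d/(2d−n)⌋ = 12.
Plotkin bound: M ≤ 2·12 = 24.
Given |C| = 44, check: VIOLATED.
This |C| is above the Plotkin bound, so no binary code with n = 23, d = 12 and 44 codewords exists.


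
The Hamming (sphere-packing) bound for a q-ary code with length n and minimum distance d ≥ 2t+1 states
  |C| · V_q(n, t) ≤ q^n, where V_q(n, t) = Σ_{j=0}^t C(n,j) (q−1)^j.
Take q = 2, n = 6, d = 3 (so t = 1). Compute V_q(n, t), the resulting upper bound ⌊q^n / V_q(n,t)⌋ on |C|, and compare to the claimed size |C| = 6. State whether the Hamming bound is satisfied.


V_q(n, t) = 7, q^n = 64, Hamming bound = 9, |C| = 6 ≤ bound (satisfied).

Step 1: Compute V_q(n, t) = Σ_{j=0}^1 C(n, j) (q−1)^j.
  j = 0: C(6,0)·(1)^0 = 1·1 = 1.
  j = 1: C(6,1)·(1)^1 = 6·1 = 6.
  V_q(n, t) = 1 + 6 = 7.
Step 2: q^n = 2^6 = 64.
Step 3: Hamming bound ⌊q^n / V_q(n,t)⌋ = ⌊64/7⌋ = 9.
Step 4: Compare |C| = 6 to 9: satisfied.
The claimed |C| lies below the Hamming bound.


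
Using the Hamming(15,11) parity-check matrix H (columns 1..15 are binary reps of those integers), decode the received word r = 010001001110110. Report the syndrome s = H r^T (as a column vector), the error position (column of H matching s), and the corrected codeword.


s = (1, 1, 1, 1)^T, error position = 15, corrected codeword c = 010001001110111

Compute s = H r^T mod 2 one row at a time:
  s_1 = 0 + 1 + 1 + 1 + 0 + 1 + 1 + 0 = 5 ≡ 1 (mod 2).
  s_2 = 0 + 0 + 1 + 0 + 0 + 1 + 1 + 0 = 3 ≡ 1 (mod 2).
  s_3 = 1 + 0 + 1 + 0 + 1 + 1 + 1 + 0 = 5 ≡ 1 (mod 2).
  s_4 = 0 + 0 + 0 + 0 + 1 + 1 + 1 + 0 = 3 ≡ 1 (mod 2).
s = (1, 1, 1, 1)^T — this equals column 15 of H (binary 1111), so error is at position 15.
Correct: flip bit 15 of r = 010001001110110 to get c = 010001001110111.


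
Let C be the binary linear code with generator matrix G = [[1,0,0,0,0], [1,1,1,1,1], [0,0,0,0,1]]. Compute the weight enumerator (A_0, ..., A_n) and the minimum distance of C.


Weight distribution: A_0 = 1, A_1 = 2, A_2 = 1, A_3 = 1, A_4 = 2, A_5 = 1. Minimum distance d = 1.

Enumerate all 2^3 = 8 messages m ∈ F_2^3.
For each, compute codeword c = mG in F_2^5, then tally its weight.
  m = 000 → c = 00000, weight = 0.
  m = 100 → c = 10000, weight = 1.
  m = 010 → c = 11111, weight = 5.
  m = 110 → c = 01111, weight = 4.
  m = 001 → c = 00001, weight = 1.
  m = 101 → c = 10001, weight = 2.
  m = 011 → c = 11110, weight = 4.
  m = 111 → c = 01110, weight = 3.
Tally weights:
  weight 0: 1 codewords.
  weight 1: 2 codewords.
  weight 2: 1 codewords.
  weight 3: 1 codewords.
  weight 4: 2 codewords.
  weight 5: 1 codewords.
Minimum distance d = smallest w > 0 with A_w > 0 = 1.
Sanity: Σ A_w = 8 = 2^3 = 8 ✓.


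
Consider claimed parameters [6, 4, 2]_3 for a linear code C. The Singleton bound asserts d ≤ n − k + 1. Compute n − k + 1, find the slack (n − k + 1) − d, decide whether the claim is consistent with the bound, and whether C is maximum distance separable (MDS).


Singleton RHS = n − k + 1 = 3, slack = 1, bound satisfied, not MDS.

Singleton bound: d ≤ n − k + 1.
Here n = 6, k = 4, so n − k + 1 = 3.
Given d = 2, check d ≤ 3: YES.
Slack = (n − k + 1) − d = 1.
The code is NOT MDS (slack = 1 > 0).
Description: the claimed parameters are [6, 4, 2]_3; such a code would be non-MDS.


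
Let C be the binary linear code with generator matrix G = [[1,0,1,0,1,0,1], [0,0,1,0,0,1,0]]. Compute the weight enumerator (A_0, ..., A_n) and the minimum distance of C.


Weight distribution: A_0 = 1, A_2 = 1, A_4 = 2. Minimum distance d = 2.

Enumerate all 2^2 = 4 messages m ∈ F_2^2.
For each, compute codeword c = mG in F_2^7, then tally its weight.
  m = 00 → c = 0000000, weight = 0.
  m = 10 → c = 1010101, weight = 4.
  m = 01 → c = 0010010, weight = 2.
  m = 11 → c = 1000111, weight = 4.
Tally weights:
  weight 0: 1 codewords.
  weight 2: 1 codewords.
  weight 4: 2 codewords.
Minimum distance d = smallest w > 0 with A_w > 0 = 2.
Sanity: Σ A_w = 4 = 2^2 = 4 ✓.


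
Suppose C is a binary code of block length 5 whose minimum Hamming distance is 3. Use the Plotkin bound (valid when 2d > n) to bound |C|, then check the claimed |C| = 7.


Plotkin bound M ≤ 6; given |C| = 7 > bound (violated).

Check applicability: 2d = 6, n = 5.
2d − n = 1 > 0, so Plotkin applies.
Compute d/(2d−n) = 3/1 ≈ 3.0000.
⌊d/(2d−n)⌋ = 3.
Plotkin bound: M ≤ 2·3 = 6.
Given |C| = 7, check: VIOLATED.
This |C| is above the Plotkin bound, so no binary code with n = 5, d = 3 and 7 codewords exists.


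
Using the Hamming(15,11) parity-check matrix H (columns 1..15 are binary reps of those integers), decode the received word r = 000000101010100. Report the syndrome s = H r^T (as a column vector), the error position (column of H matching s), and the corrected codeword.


s = (1, 0, 0, 0)^T, error position = 8, corrected codeword c = 000000111010100

Compute s = H r^T mod 2 one row at a time:
  s_1 = 0 + 1 + 0 + 1 + 0 + 1 + 0 + 0 = 3 ≡ 1 (mod 2).
  s_2 = 0 + 0 + 0 + 1 + 0 + 1 + 0 + 0 = 2 ≡ 0 (mod 2).
  s_3 = 0 + 0 + 0 + 1 + 0 + 1 + 0 + 0 = 2 ≡ 0 (mod 2).
  s_4 = 0 + 0 + 0 + 1 + 1 + 1 + 1 + 0 = 4 ≡ 0 (mod 2).
s = (1, 0, 0, 0)^T — this equals column 8 of H (binary 1000), so error is at position 8.
Correct: flip bit 8 of r = 000000101010100 to get c = 000000111010100.


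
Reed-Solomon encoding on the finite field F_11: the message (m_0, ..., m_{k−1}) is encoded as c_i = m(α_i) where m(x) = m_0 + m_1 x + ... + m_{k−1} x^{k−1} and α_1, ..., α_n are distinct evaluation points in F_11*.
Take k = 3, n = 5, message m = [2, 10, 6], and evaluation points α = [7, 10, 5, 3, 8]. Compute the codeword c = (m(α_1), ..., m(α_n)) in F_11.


c = [3, 9, 4, 9, 4]

Message polynomial: m(x) = 2 + 10·x + 6·x^2 (mod 11).
For each evaluation point α_i, compute m(α_i) mod 11:
  α_1 = 7: Horner steps 6 → 8 → 3, so m(7) = 3.
  α_2 = 10: Horner steps 6 → 4 → 9, so m(10) = 9.
  α_3 = 5: Horner steps 6 → 7 → 4, so m(5) = 4.
  α_4 = 3: Horner steps 6 → 6 → 9, so m(3) = 9.
  α_5 = 8: Horner steps 6 → 3 → 4, so m(8) = 4.
Codeword c = [3, 9, 4, 9, 4] ∈ F_11^5.


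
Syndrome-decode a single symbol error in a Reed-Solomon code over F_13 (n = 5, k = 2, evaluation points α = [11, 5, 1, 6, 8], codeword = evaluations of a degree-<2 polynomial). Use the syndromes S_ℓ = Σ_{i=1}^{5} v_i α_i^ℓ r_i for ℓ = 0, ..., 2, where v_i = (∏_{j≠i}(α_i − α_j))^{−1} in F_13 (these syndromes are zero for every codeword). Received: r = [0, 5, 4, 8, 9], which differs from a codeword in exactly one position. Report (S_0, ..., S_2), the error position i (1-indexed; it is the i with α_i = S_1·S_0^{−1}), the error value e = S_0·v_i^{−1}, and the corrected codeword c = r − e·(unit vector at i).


S = (10, 8, 9), error at position 4, error magnitude e = 6, c = [0, 5, 4, 2, 9].

Step 1: column multipliers v_i = (∏_{j≠i}(α_i − α_j))^{−1} mod 13.
  i = 1 (α = 11): (11−5)(11−1)(11−6)(11−8) = 6·10·5·3 = 900 ≡ 3, so v_1 = 3^{−1} = 9 (mod 13).
  i = 2 (α = 5): (5−11)(5−1)(5−6)(5−8) = (−6)·4·(−1)·(−3) = −72 ≡ 6, so v_2 = 6^{−1} = 11 (mod 13).
  i = 3 (α = 1): (1−11)(1−5)(1−6)(1−8) = (−10)·(−4)·(−5)·(−7) = 1400 ≡ 9, so v_3 = 9^{−1} = 3 (mod 13).
  i = 4 (α = 6): (6−11)(6−5)(6−1)(6−8) = (−5)·1·5·(−2) = 50 ≡ 11, so v_4 = 11^{−1} = 6 (mod 13).
  i = 5 (α = 8): (8−11)(8−5)(8−1)(8−6) = (−3)·3·7·2 = −126 ≡ 4, so v_5 = 4^{−1} = 10 (mod 13).
  v = [9, 11, 3, 6, 10].
Step 2: syndromes of r = [0, 5, 4, 8, 9] (all sums mod 13).
  S_0 = Σ v_i r_i = 9·0 + 11·5 + 3·4 + 6·8 + 10·9 = 205 ≡ 10.
  S_1 = Σ v_i α_i r_i = 9·11·0 + 11·5·5 + 3·1·4 + 6·6·8 + 10·8·9 = 1295 ≡ 8.
  α_i^2 mod 13 = [4, 12, 1, 10, 12].
  S_2 = Σ v_i α_i^2 r_i = 9·4·0 + 11·12·5 + 3·1·4 + 6·10·8 + 10·12·9 = 2232 ≡ 9.
  S = (10, 8, 9) ≠ 0, so r is not a codeword (an error is present).
Step 3: locate the error. For a single error e at position i, S_ℓ = v_i·e·α_i^ℓ, so α_err = S_1/S_0.
  S_0^{−1} = 10^{−1} = 4 (mod 13), so α_err = 8·4 = 32 ≡ 6 = α_4. Error position i = 4.
  Consistency check: S_2/S_1 = 9·5 = 45 ≡ 6 = α_err ✓ (single-error assumption holds).
Step 4: error magnitude e = S_0/v_4 = S_0·∏_{j≠4}(α_4 − α_j) = 10·11 = 110 ≡ 6 (mod 13).
Step 5: correct position 4: c_4 = r_4 − e = 8 − 6 ≡ 2 (mod 13). Hence c = [0, 5, 4, 2, 9].
  Check: interpolating c through the α_i gives m(x) = 7 + 10·x (degree < 2) with m(α_i) = c_i for every i, so c is indeed a codeword.


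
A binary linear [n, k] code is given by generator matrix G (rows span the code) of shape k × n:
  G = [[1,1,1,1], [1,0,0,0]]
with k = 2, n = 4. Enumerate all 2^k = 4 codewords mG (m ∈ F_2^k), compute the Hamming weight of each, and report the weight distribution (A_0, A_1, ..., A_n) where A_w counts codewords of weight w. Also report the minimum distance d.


Weight distribution: A_0 = 1, A_1 = 1, A_3 = 1, A_4 = 1. Minimum distance d = 1.

Enumerate all 2^2 = 4 messages m ∈ F_2^2.
For each, compute codeword c = mG in F_2^4, then tally its weight.
  m = 00 → c = 0000, weight = 0.
  m = 10 → c = 1111, weight = 4.
  m = 01 → c = 1000, weight = 1.
  m = 11 → c = 0111, weight = 3.
Tally weights:
  weight 0: 1 codewords.
  weight 1: 1 codewords.
  weight 3: 1 codewords.
  weight 4: 1 codewords.
Minimum distance d = smallest w > 0 with A_w > 0 = 1.
Sanity: Σ A_w = 4 = 2^2 = 4 ✓.


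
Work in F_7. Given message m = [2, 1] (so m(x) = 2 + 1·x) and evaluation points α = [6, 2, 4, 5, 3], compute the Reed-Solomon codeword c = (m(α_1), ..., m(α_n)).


c = [1, 4, 6, 0, 5]

Message polynomial: m(x) = 2 + 1·x (mod 7).
For each evaluation point α_i, compute m(α_i) mod 7:
  α_1 = 6: Horner steps 1 → 1, so m(6) = 1.
  α_2 = 2: Horner steps 1 → 4, so m(2) = 4.
  α_3 = 4: Horner steps 1 → 6, so m(4) = 6.
  α_4 = 5: Horner steps 1 → 0, so m(5) = 0.
  α_5 = 3: Horner steps 1 → 5, so m(3) = 5.
Codeword c = [1, 4, 6, 0, 5] ∈ F_7^5.


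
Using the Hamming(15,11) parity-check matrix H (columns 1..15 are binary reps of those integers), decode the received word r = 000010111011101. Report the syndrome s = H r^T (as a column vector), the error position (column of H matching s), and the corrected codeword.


s = (0, 1, 1, 0)^T, error position = 6, corrected codeword c = 000011111011101

Compute s = H r^T mod 2 one row at a time:
  s_1 = 1 + 1 + 0 + 1 + 1 + 1 + 0 + 1 = 6 ≡ 0 (mod 2).
  s_2 = 0 + 1 + 0 + 1 + 1 + 1 + 0 + 1 = 5 ≡ 1 (mod 2).
  s_3 = 0 + 0 + 0 + 1 + 0 + 1 + 0 + 1 = 3 ≡ 1 (mod 2).
  s_4 = 0 + 0 + 1 + 1 + 1 + 1 + 1 + 1 = 6 ≡ 0 (mod 2).
s = (0, 1, 1, 0)^T — this equals column 6 of H (binary 0110), so error is at position 6.
Correct: flip bit 6 of r = 000010111011101 to get c = 000011111011101.


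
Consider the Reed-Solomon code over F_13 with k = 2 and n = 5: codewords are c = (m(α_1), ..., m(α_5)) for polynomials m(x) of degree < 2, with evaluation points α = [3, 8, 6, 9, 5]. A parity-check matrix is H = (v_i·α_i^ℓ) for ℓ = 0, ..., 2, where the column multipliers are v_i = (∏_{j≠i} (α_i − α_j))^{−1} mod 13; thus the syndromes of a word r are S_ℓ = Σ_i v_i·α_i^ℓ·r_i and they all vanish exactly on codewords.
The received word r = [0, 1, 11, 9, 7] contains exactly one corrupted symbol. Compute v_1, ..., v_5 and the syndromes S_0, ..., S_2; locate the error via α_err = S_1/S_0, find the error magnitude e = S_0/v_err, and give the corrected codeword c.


S = (2, 10, 11), error at position 5, error magnitude e = 4, c = [0, 1, 11, 9, 3].

Step 1: column multipliers v_i = (∏_{j≠i}(α_i − α_j))^{−1} mod 13.
  i = 1 (α = 3): (3−8)(3−6)(3−9)(3−5) = (−5)·(−3)·(−6)·(−2) = 180 ≡ 11, so v_1 = 11^{−1} = 6 (mod 13).
  i = 2 (α = 8): (8−3)(8−6)(8−9)(8−5) = 5·2·(−1)·3 = −30 ≡ 9, so v_2 = 9^{−1} = 3 (mod 13).
  i = 3 (α = 6): (6−3)(6−8)(6−9)(6−5) = 3·(−2)·(−3)·1 = 18 ≡ 5, so v_3 = 5^{−1} = 8 (mod 13).
  i = 4 (α = 9): (9−3)(9−8)(9−6)(9−5) = 6·1·3·4 = 72 ≡ 7, so v_4 = 7^{−1} = 2 (mod 13).
  i = 5 (α = 5): (5−3)(5−8)(5−6)(5−9) = 2·(−3)·(−1)·(−4) = −24 ≡ 2, so v_5 = 2^{−1} = 7 (mod 13).
  v = [6, 3, 8, 2, 7].
Step 2: syndromes of r = [0, 1, 11, 9, 7] (all sums mod 13).
  S_0 = Σ v_i r_i = 6·0 + 3·1 + 8·11 + 2·9 + 7·7 = 158 ≡ 2.
  S_1 = Σ v_i α_i r_i = 6·3·0 + 3·8·1 + 8·6·11 + 2·9·9 + 7·5·7 = 959 ≡ 10.
  α_i^2 mod 13 = [9, 12, 10, 3, 12].
  S_2 = Σ v_i α_i^2 r_i = 6·9·0 + 3·12·1 + 8·10·11 + 2·3·9 + 7·12·7 = 1558 ≡ 11.
  S = (2, 10, 11) ≠ 0, so r is not a codeword (an error is present).
Step 3: locate the error. For a single error e at position i, S_ℓ = v_i·e·α_i^ℓ, so α_err = S_1/S_0.
  S_0^{−1} = 2^{−1} = 7 (mod 13), so α_err = 10·7 = 70 ≡ 5 = α_5. Error position i = 5.
  Consistency check: S_2/S_1 = 11·4 = 44 ≡ 5 = α_err ✓ (single-error assumption holds).
Step 4: error magnitude e = S_0/v_5 = S_0·∏_{j≠5}(α_5 − α_j) = 2·2 = 4 ≡ 4 (mod 13).
Step 5: correct position 5: c_5 = r_5 − e = 7 − 4 ≡ 3 (mod 13). Hence c = [0, 1, 11, 9, 3].
  Check: interpolating c through the α_i gives m(x) = 2 + 8·x (degree < 2) with m(α_i) = c_i for every i, so c is indeed a codeword.


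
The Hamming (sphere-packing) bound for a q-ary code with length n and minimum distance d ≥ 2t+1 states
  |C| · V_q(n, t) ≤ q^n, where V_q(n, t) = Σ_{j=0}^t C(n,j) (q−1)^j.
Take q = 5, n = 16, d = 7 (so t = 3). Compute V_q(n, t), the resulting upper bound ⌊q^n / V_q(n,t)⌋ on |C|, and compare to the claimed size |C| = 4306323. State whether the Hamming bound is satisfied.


V_q(n, t) = 37825, q^n = 152587890625, Hamming bound = 4034048, |C| = 4306323 > bound (violated).

Step 1: Compute V_q(n, t) = Σ_{j=0}^3 C(n, j) (q−1)^j.
  j = 0: C(16,0)·(4)^0 = 1·1 = 1.
  j = 1: C(16,1)·(4)^1 = 16·4 = 64.
  j = 2: C(16,2)·(4)^2 = 120·16 = 1920.
  j = 3: C(16,3)·(4)^3 = 560·64 = 35840.
  V_q(n, t) = 1 + 64 + 1920 + 35840 = 37825.
Step 2: q^n = 5^16 = 152587890625.
Step 3: Hamming bound ⌊q^n / V_q(n,t)⌋ = ⌊152587890625/37825⌋ = 4034048.
Step 4: Compare |C| = 4306323 to 4034048: violated.
The claimed |C| lies above the Hamming bound, so no 5-ary code of length 16 with d ≥ 7 can have 4306323 codewords.


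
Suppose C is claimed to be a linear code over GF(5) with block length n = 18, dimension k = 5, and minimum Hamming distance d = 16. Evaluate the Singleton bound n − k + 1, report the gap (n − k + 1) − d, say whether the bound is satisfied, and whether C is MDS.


Singleton RHS = n − k + 1 = 14, slack = -2, bound violated (no such code; not MDS).

Singleton bound: d ≤ n − k + 1.
Here n = 18, k = 5, so n − k + 1 = 14.
Given d = 16, check d ≤ 14: NO.
Slack = (n − k + 1) − d = -2.
The slack is negative: d = 16 exceeds n − k + 1 = 14 by 2, so the Singleton bound is violated and no linear [18, 5, 16]_5 code can exist. In particular it is not MDS (MDS requires d = n − k + 1 exactly).
Description: the claimed parameters are [18, 5, 16]_5; such a code would be impossible (violates the Singleton bound).


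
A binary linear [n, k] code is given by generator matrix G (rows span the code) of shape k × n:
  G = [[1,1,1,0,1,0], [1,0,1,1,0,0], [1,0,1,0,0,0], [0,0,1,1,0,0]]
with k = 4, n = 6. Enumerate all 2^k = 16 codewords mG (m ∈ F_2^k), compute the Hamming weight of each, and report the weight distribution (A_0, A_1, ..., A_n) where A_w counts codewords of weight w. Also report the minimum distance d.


Weight distribution: A_0 = 1, A_1 = 3, A_2 = 4, A_3 = 4, A_4 = 3, A_5 = 1. Minimum distance d = 1.

Enumerate all 2^4 = 16 messages m ∈ F_2^4.
For each, compute codeword c = mG in F_2^6, then tally its weight.
  m = 0000 → c = 000000, weight = 0.
  m = 1000 → c = 111010, weight = 4.
  m = 0100 → c = 101100, weight = 3.
  m = 1100 → c = 010110, weight = 3.
  m = 0010 → c = 101000, weight = 2.
  m = 1010 → c = 010010, weight = 2.
  m = 0110 → c = 000100, weight = 1.
  m = 1110 → c = 111110, weight = 5.
  m = 0001 → c = 001100, weight = 2.
  m = 1001 → c = 110110, weight = 4.
  m = 0101 → c = 100000, weight = 1.
  m = 1101 → c = 011010, weight = 3.
  m = 0011 → c = 100100, weight = 2.
  m = 1011 → c = 011110, weight = 4.
  m = 0111 → c = 001000, weight = 1.
  m = 1111 → c = 110010, weight = 3.
Tally weights:
  weight 0: 1 codewords.
  weight 1: 3 codewords.
  weight 2: 4 codewords.
  weight 3: 4 codewords.
  weight 4: 3 codewords.
  weight 5: 1 codewords.
Minimum distance d = smallest w > 0 with A_w > 0 = 1.
Sanity: Σ A_w = 16 = 2^4 = 16 ✓.


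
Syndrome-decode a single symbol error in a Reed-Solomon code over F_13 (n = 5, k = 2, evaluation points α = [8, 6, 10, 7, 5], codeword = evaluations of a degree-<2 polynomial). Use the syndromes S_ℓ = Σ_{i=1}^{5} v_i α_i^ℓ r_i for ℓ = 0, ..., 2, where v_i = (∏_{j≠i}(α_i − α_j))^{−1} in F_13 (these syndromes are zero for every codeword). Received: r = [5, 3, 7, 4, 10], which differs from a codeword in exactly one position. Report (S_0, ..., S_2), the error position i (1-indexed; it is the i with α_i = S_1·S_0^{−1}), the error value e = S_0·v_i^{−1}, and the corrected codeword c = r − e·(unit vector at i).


S = (2, 10, 11), error at position 5, error magnitude e = 8, c = [5, 3, 7, 4, 2].

Step 1: column multipliers v_i = (∏_{j≠i}(α_i − α_j))^{−1} mod 13.
  i = 1 (α = 8): (8−6)(8−10)(8−7)(8−5) = 2·(−2)·1·3 = −12 ≡ 1, so v_1 = 1^{−1} = 1 (mod 13).
  i = 2 (α = 6): (6−8)(6−10)(6−7)(6−5) = (−2)·(−4)·(−1)·1 = −8 ≡ 5, so v_2 = 5^{−1} = 8 (mod 13).
  i = 3 (α = 10): (10−8)(10−6)(10−7)(10−5) = 2·4·3·5 = 120 ≡ 3, so v_3 = 3^{−1} = 9 (mod 13).
  i = 4 (α = 7): (7−8)(7−6)(7−10)(7−5) = (−1)·1·(−3)·2 = 6 ≡ 6, so v_4 = 6^{−1} = 11 (mod 13).
  i = 5 (α = 5): (5−8)(5−6)(5−10)(5−7) = (−3)·(−1)·(−5)·(−2) = 30 ≡ 4, so v_5 = 4^{−1} = 10 (mod 13).
  v = [1, 8, 9, 11, 10].
Step 2: syndromes of r = [5, 3, 7, 4, 10] (all sums mod 13).
  S_0 = Σ v_i r_i = 1·5 + 8·3 + 9·7 + 11·4 + 10·10 = 236 ≡ 2.
  S_1 = Σ v_i α_i r_i = 1·8·5 + 8·6·3 + 9·10·7 + 11·7·4 + 10·5·10 = 1622 ≡ 10.
  α_i^2 mod 13 = [12, 10, 9, 10, 12].
  S_2 = Σ v_i α_i^2 r_i = 1·12·5 + 8·10·3 + 9·9·7 + 11·10·4 + 10·12·10 = 2507 ≡ 11.
  S = (2, 10, 11) ≠ 0, so r is not a codeword (an error is present).
Step 3: locate the error. For a single error e at position i, S_ℓ = v_i·e·α_i^ℓ, so α_err = S_1/S_0.
  S_0^{−1} = 2^{−1} = 7 (mod 13), so α_err = 10·7 = 70 ≡ 5 = α_5. Error position i = 5.
  Consistency check: S_2/S_1 = 11·4 = 44 ≡ 5 = α_err ✓ (single-error assumption holds).
Step 4: error magnitude e = S_0/v_5 = S_0·∏_{j≠5}(α_5 − α_j) = 2·4 = 8 ≡ 8 (mod 13).
Step 5: correct position 5: c_5 = r_5 − e = 10 − 8 ≡ 2 (mod 13). Hence c = [5, 3, 7, 4, 2].
  Check: interpolating c through the α_i gives m(x) = 10 + 1·x (degree < 2) with m(α_i) = c_i for every i, so c is indeed a codeword.


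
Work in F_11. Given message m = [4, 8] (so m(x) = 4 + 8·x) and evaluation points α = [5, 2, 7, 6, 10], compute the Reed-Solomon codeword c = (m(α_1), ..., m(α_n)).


c = [0, 9, 5, 8, 7]

Message polynomial: m(x) = 4 + 8·x (mod 11).
For each evaluation point α_i, compute m(α_i) mod 11:
  α_1 = 5: Horner steps 8 → 0, so m(5) = 0.
  α_2 = 2: Horner steps 8 → 9, so m(2) = 9.
  α_3 = 7: Horner steps 8 → 5, so m(7) = 5.
  α_4 = 6: Horner steps 8 → 8, so m(6) = 8.
  α_5 = 10: Horner steps 8 → 7, so m(10) = 7.
Codeword c = [0, 9, 5, 8, 7] ∈ F_11^5.


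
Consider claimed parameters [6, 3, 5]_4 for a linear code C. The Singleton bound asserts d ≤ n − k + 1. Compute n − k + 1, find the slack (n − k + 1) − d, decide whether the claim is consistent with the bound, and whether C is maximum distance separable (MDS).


Singleton RHS = n − k + 1 = 4, slack = -1, bound violated (no such code; not MDS).

Singleton bound: d ≤ n − k + 1.
Here n = 6, k = 3, so n − k + 1 = 4.
Given d = 5, check d ≤ 4: NO.
Slack = (n − k + 1) − d = -1.
The slack is negative: d = 5 exceeds n − k + 1 = 4 by 1, so the Singleton bound is violated and no linear [6, 3, 5]_4 code can exist. In particular it is not MDS (MDS requires d = n − k + 1 exactly).
Description: the claimed parameters are [6, 3, 5]_4; such a code would be impossible (violates the Singleton bound).


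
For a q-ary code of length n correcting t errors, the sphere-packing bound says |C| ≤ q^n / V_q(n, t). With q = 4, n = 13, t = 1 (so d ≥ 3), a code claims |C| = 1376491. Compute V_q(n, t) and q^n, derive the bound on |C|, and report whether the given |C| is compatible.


V_q(n, t) = 40, q^n = 67108864, Hamming bound = 1677721, |C| = 1376491 ≤ bound (satisfied).

Step 1: Compute V_q(n, t) = Σ_{j=0}^1 C(n, j) (q−1)^j.
  j = 0: C(13,0)·(3)^0 = 1·1 = 1.
  j = 1: C(13,1)·(3)^1 = 13·3 = 39.
  V_q(n, t) = 1 + 39 = 40.
Step 2: q^n = 4^13 = 67108864.
Step 3: Hamming bound ⌊q^n / V_q(n,t)⌋ = ⌊67108864/40⌋ = 1677721.
Step 4: Compare |C| = 1376491 to 1677721: satisfied.
The claimed |C| lies below the Hamming bound.


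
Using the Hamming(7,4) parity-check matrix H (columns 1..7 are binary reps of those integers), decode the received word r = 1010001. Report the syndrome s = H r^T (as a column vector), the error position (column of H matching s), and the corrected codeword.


s = (1, 0, 1)^T, error position = 5, corrected codeword c = 1010101

Compute s = H r^T mod 2 one row at a time:
  s_1 = 0 + 0 + 0 + 1 = 1 ≡ 1 (mod 2).
  s_2 = 0 + 1 + 0 + 1 = 2 ≡ 0 (mod 2).
  s_3 = 1 + 1 + 0 + 1 = 3 ≡ 1 (mod 2).
s = (1, 0, 1)^T — this equals column 5 of H (binary 101), so error is at position 5.
Correct: flip bit 5 of r = 1010001 to get c = 1010101.


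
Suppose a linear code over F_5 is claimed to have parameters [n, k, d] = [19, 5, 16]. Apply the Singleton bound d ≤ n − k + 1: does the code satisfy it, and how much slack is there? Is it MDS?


Singleton RHS = n − k + 1 = 15, slack = -1, bound violated (no such code; not MDS).

Singleton bound: d ≤ n − k + 1.
Here n = 19, k = 5, so n − k + 1 = 15.
Given d = 16, check d ≤ 15: NO.
Slack = (n − k + 1) − d = -1.
The slack is negative: d = 16 exceeds n − k + 1 = 15 by 1, so the Singleton bound is violated and no linear [19, 5, 16]_5 code can exist. In particular it is not MDS (MDS requires d = n − k + 1 exactly).
Description: the claimed parameters are [19, 5, 16]_5; such a code would be impossible (violates the Singleton bound).


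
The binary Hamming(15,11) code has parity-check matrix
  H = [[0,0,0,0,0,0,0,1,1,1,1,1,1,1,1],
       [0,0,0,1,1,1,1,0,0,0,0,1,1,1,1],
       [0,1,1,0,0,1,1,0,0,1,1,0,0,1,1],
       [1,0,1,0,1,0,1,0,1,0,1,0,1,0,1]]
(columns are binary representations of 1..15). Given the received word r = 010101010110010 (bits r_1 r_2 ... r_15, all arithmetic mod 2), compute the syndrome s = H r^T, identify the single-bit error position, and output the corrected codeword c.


s = (0, 1, 1, 1)^T, error position = 7, corrected codeword c = 010101110110010

Compute s = H r^T mod 2 one row at a time:
  s_1 = 1 + 0 + 1 + 1 + 0 + 0 + 1 + 0 = 4 ≡ 0 (mod 2).
  s_2 = 1 + 0 + 1 + 0 + 0 + 0 + 1 + 0 = 3 ≡ 1 (mod 2).
  s_3 = 1 + 0 + 1 + 0 + 1 + 1 + 1 + 0 = 5 ≡ 1 (mod 2).
  s_4 = 0 + 0 + 0 + 0 + 0 + 1 + 0 + 0 = 1 ≡ 1 (mod 2).
s = (0, 1, 1, 1)^T — this equals column 7 of H (binary 0111), so error is at position 7.
Correct: flip bit 7 of r = 010101010110010 to get c = 010101110110010.


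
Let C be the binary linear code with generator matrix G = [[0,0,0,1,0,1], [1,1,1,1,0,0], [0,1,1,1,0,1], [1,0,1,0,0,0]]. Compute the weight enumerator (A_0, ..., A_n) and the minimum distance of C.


Weight distribution: A_0 = 1, A_2 = 10, A_4 = 5. Minimum distance d = 2.

Enumerate all 2^4 = 16 messages m ∈ F_2^4.
For each, compute codeword c = mG in F_2^6, then tally its weight.
  m = 0000 → c = 000000, weight = 0.
  m = 1000 → c = 000101, weight = 2.
  m = 0100 → c = 111100, weight = 4.
  m = 1100 → c = 111001, weight = 4.
  m = 0010 → c = 011101, weight = 4.
  m = 1010 → c = 011000, weight = 2.
  m = 0110 → c = 100001, weight = 2.
  m = 1110 → c = 100100, weight = 2.
  m = 0001 → c = 101000, weight = 2.
  m = 1001 → c = 101101, weight = 4.
  m = 0101 → c = 010100, weight = 2.
  m = 1101 → c = 010001, weight = 2.
  m = 0011 → c = 110101, weight = 4.
  m = 1011 → c = 110000, weight = 2.
  m = 0111 → c = 001001, weight = 2.
  m = 1111 → c = 001100, weight = 2.
Tally weights:
  weight 0: 1 codewords.
  weight 2: 10 codewords.
  weight 4: 5 codewords.
Minimum distance d = smallest w > 0 with A_w > 0 = 2.
Sanity: Σ A_w = 16 = 2^4 = 16 ✓.


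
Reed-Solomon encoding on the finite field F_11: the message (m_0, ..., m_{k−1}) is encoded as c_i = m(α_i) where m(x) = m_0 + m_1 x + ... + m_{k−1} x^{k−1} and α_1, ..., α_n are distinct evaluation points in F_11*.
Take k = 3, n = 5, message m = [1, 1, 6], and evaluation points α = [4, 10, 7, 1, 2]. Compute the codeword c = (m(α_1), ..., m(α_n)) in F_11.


c = [2, 6, 5, 8, 5]

Message polynomial: m(x) = 1 + 1·x + 6·x^2 (mod 11).
For each evaluation point α_i, compute m(α_i) mod 11:
  α_1 = 4: Horner steps 6 → 3 → 2, so m(4) = 2.
  α_2 = 10: Horner steps 6 → 6 → 6, so m(10) = 6.
  α_3 = 7: Horner steps 6 → 10 → 5, so m(7) = 5.
  α_4 = 1: Horner steps 6 → 7 → 8, so m(1) = 8.
  α_5 = 2: Horner steps 6 → 2 → 5, so m(2) = 5.
Codeword c = [2, 6, 5, 8, 5] ∈ F_11^5.


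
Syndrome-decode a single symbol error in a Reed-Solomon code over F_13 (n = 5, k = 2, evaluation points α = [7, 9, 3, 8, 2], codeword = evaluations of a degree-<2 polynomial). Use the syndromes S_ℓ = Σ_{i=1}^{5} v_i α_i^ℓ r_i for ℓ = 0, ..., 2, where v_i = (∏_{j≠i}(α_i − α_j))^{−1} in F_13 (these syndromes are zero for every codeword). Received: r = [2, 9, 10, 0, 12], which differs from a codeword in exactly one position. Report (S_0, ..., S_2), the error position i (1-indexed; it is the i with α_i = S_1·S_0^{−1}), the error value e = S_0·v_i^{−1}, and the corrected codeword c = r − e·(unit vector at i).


S = (4, 10, 12), error at position 2, error magnitude e = 11, c = [2, 11, 10, 0, 12].

Step 1: column multipliers v_i = (∏_{j≠i}(α_i − α_j))^{−1} mod 13.
  i = 1 (α = 7): (7−9)(7−3)(7−8)(7−2) = (−2)·4·(−1)·5 = 40 ≡ 1, so v_1 = 1^{−1} = 1 (mod 13).
  i = 2 (α = 9): (9−7)(9−3)(9−8)(9−2) = 2·6·1·7 = 84 ≡ 6, so v_2 = 6^{−1} = 11 (mod 13).
  i = 3 (α = 3): (3−7)(3−9)(3−8)(3−2) = (−4)·(−6)·(−5)·1 = −120 ≡ 10, so v_3 = 10^{−1} = 4 (mod 13).
  i = 4 (α = 8): (8−7)(8−9)(8−3)(8−2) = 1·(−1)·5·6 = −30 ≡ 9, so v_4 = 9^{−1} = 3 (mod 13).
  i = 5 (α = 2): (2−7)(2−9)(2−3)(2−8) = (−5)·(−7)·(−1)·(−6) = 210 ≡ 2, so v_5 = 2^{−1} = 7 (mod 13).
  v = [1, 11, 4, 3, 7].
Step 2: syndromes of r = [2, 9, 10, 0, 12] (all sums mod 13).
  S_0 = Σ v_i r_i = 1·2 + 11·9 + 4·10 + 3·0 + 7·12 = 225 ≡ 4.
  S_1 = Σ v_i α_i r_i = 1·7·2 + 11·9·9 + 4·3·10 + 3·8·0 + 7·2·12 = 1193 ≡ 10.
  α_i^2 mod 13 = [10, 3, 9, 12, 4].
  S_2 = Σ v_i α_i^2 r_i = 1·10·2 + 11·3·9 + 4·9·10 + 3·12·0 + 7·4·12 = 1013 ≡ 12.
  S = (4, 10, 12) ≠ 0, so r is not a codeword (an error is present).
Step 3: locate the error. For a single error e at position i, S_ℓ = v_i·e·α_i^ℓ, so α_err = S_1/S_0.
  S_0^{−1} = 4^{−1} = 10 (mod 13), so α_err = 10·10 = 100 ≡ 9 = α_2. Error position i = 2.
  Consistency check: S_2/S_1 = 12·4 = 48 ≡ 9 = α_err ✓ (single-error assumption holds).
Step 4: error magnitude e = S_0/v_2 = S_0·∏_{j≠2}(α_2 − α_j) = 4·6 = 24 ≡ 11 (mod 13).
Step 5: correct position 2: c_2 = r_2 − e = 9 − 11 ≡ 11 (mod 13). Hence c = [2, 11, 10, 0, 12].
  Check: interpolating c through the α_i gives m(x) = 3 + 11·x (degree < 2) with m(α_i) = c_i for every i, so c is indeed a codeword.


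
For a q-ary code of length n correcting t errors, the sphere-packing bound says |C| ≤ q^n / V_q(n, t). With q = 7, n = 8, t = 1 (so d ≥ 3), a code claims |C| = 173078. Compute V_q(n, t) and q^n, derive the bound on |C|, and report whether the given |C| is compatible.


V_q(n, t) = 49, q^n = 5764801, Hamming bound = 117649, |C| = 173078 > bound (violated).

Step 1: Compute V_q(n, t) = Σ_{j=0}^1 C(n, j) (q−1)^j.
  j = 0: C(8,0)·(6)^0 = 1·1 = 1.
  j = 1: C(8,1)·(6)^1 = 8·6 = 48.
  V_q(n, t) = 1 + 48 = 49.
Step 2: q^n = 7^8 = 5764801.
Step 3: Hamming bound ⌊q^n / V_q(n,t)⌋ = ⌊5764801/49⌋ = 117649.
Step 4: Compare |C| = 173078 to 117649: violated.
The claimed |C| lies above the Hamming bound, so no 7-ary code of length 8 with d ≥ 3 can have 173078 codewords.


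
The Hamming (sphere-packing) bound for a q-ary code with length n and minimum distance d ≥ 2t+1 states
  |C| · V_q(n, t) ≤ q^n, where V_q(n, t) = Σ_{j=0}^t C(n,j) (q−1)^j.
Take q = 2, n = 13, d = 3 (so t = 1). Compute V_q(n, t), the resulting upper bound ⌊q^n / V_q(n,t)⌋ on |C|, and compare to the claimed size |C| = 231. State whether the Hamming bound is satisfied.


V_q(n, t) = 14, q^n = 8192, Hamming bound = 585, |C| = 231 ≤ bound (satisfied).

Step 1: Compute V_q(n, t) = Σ_{j=0}^1 C(n, j) (q−1)^j.
  j = 0: C(13,0)·(1)^0 = 1·1 = 1.
  j = 1: C(13,1)·(1)^1 = 13·1 = 13.
  V_q(n, t) = 1 + 13 = 14.
Step 2: q^n = 2^13 = 8192.
Step 3: Hamming bound ⌊q^n / V_q(n,t)⌋ = ⌊8192/14⌋ = 585.
Step 4: Compare |C| = 231 to 585: satisfied.
The claimed |C| lies below the Hamming bound.


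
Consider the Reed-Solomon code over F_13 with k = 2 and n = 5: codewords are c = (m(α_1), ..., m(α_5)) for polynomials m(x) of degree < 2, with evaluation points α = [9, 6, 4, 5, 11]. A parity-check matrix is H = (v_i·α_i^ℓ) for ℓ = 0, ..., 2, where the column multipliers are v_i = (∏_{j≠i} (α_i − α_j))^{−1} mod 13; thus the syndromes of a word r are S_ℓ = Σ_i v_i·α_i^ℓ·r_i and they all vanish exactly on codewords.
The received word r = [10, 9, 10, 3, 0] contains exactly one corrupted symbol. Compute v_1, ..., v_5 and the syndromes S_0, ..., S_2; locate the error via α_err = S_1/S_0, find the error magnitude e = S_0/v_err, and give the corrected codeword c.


S = (10, 12, 4), error at position 1, error magnitude e = 9, c = [1, 9, 10, 3, 0].

Step 1: column multipliers v_i = (∏_{j≠i}(α_i − α_j))^{−1} mod 13.
  i = 1 (α = 9): (9−6)(9−4)(9−5)(9−11) = 3·5·4·(−2) = −120 ≡ 10, so v_1 = 10^{−1} = 4 (mod 13).
  i = 2 (α = 6): (6−9)(6−4)(6−5)(6−11) = (−3)·2·1·(−5) = 30 ≡ 4, so v_2 = 4^{−1} = 10 (mod 13).
  i = 3 (α = 4): (4−9)(4−6)(4−5)(4−11) = (−5)·(−2)·(−1)·(−7) = 70 ≡ 5, so v_3 = 5^{−1} = 8 (mod 13).
  i = 4 (α = 5): (5−9)(5−6)(5−4)(5−11) = (−4)·(−1)·1·(−6) = −24 ≡ 2, so v_4 = 2^{−1} = 7 (mod 13).
  i = 5 (α = 11): (11−9)(11−6)(11−4)(11−5) = 2·5·7·6 = 420 ≡ 4, so v_5 = 4^{−1} = 10 (mod 13).
  v = [4, 10, 8, 7, 10].
Step 2: syndromes of r = [10, 9, 10, 3, 0] (all sums mod 13).
  S_0 = Σ v_i r_i = 4·10 + 10·9 + 8·10 + 7·3 + 10·0 = 231 ≡ 10.
  S_1 = Σ v_i α_i r_i = 4·9·10 + 10·6·9 + 8·4·10 + 7·5·3 + 10·11·0 = 1325 ≡ 12.
  α_i^2 mod 13 = [3, 10, 3, 12, 4].
  S_2 = Σ v_i α_i^2 r_i = 4·3·10 + 10·10·9 + 8·3·10 + 7·12·3 + 10·4·0 = 1512 ≡ 4.
  S = (10, 12, 4) ≠ 0, so r is not a codeword (an error is present).
Step 3: locate the error. For a single error e at position i, S_ℓ = v_i·e·α_i^ℓ, so α_err = S_1/S_0.
  S_0^{−1} = 10^{−1} = 4 (mod 13), so α_err = 12·4 = 48 ≡ 9 = α_1. Error position i = 1.
  Consistency check: S_2/S_1 = 4·12 = 48 ≡ 9 = α_err ✓ (single-error assumption holds).
Step 4: error magnitude e = S_0/v_1 = S_0·∏_{j≠1}(α_1 − α_j) = 10·10 = 100 ≡ 9 (mod 13).
Step 5: correct position 1: c_1 = r_1 − e = 10 − 9 ≡ 1 (mod 13). Hence c = [1, 9, 10, 3, 0].
  Check: interpolating c through the α_i gives m(x) = 12 + 6·x (degree < 2) with m(α_i) = c_i for every i, so c is indeed a codeword.
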